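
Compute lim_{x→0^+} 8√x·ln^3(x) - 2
The product is a 0·∞ indeterminate form at x → 0⁺.
Rewrite the product as 8·ln^3(x) / x^(-1/2) and apply L'Hôpital, or use the standard hierarchy x^(-1/2) ≫ |ln x|^3 as x → 0⁺.
The indeterminate product → 0, so the limit = -2.

Final answer: -2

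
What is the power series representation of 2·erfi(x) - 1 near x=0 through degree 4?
4·x^3/(3·√(π)) + 4·x/√(π) - 1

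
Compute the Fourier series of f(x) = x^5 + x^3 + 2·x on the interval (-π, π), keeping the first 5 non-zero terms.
(-38·π^2 + 2·π^4 + 232)·sin(x) + (-π^4 - 8 + 4·π^2)·sin(2·x) + (-22·π^2/27 + 152/81 + 2·π^4/3)·sin(3·x) + (-π^4/2 - 67/64 + π^2/8)·sin(4·x) + (488/625 + 2·π^2/25 + 2·π^4/5)·sin(5·x)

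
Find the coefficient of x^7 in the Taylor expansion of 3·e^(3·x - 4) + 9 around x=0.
Expand to order 7: 3·e^(3·x - 4) + 9 = 729·x^7·e^(-4)/560 + 243·x^6·e^(-4)/80 + 243·x^5·e^(-4)/40 + 81·x^4·e^(-4)/8 + 27·x^3·e^(-4)/2 + 27·x^2·e^(-4)/2 + 9·x·e^(-4) + 3·e^(-4) + 9 + O(x^8).
The coefficient of x^7 is 729·e^(-4)/560.

Final answer: 729·e^(-4)/560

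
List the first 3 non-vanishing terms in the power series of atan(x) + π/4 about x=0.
-x^3/3 + x + π/4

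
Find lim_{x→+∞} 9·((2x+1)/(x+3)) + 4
Evaluate the dominant behaviour as x → +∞; each term tends to a finite value or vanishes.
Limit = 22.

Final answer: 22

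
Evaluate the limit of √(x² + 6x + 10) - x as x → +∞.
This is an ∞ − ∞ indeterminate form.
Multiply and divide by the conjugate √(x²+6x + 10) + x; the x² terms cancel, leaving (6x + 10)/(√(x²+6x + 10)+x) → 6/2 = 3.
Limit = 3.

Final answer: 3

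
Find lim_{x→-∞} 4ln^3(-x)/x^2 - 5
The quotient is an ∞/∞ indeterminate form as x → -∞.
Compare growth rates of the dominant terms (exponentials ≫ polynomials ≫ logarithms), or apply L'Hôpital's rule; the quotient → 0.
Adding the constant: 0 - 5 = -5. Limit = -5.

Final answer: -5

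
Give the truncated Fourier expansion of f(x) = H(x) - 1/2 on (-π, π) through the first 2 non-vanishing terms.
2·sin(x)/π + 2·sin(3·x)/(3·π)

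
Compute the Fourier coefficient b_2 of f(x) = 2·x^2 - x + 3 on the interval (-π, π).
b_2 = (1/π) ∫_{-π}^{π} f(x)·sin(2x) dx.
Evaluate the integral (use parity and integration by parts as needed): b_2 = 1.

Final answer: 1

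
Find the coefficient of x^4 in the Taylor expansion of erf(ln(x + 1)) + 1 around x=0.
Expand to order 4: erf(ln(x + 1)) + 1 = x^4/(2·√(π)) - x^2/√(π) + 2·x/√(π) + 1 + O(x^5).
The coefficient of x^4 is 1/(2·√(π)).

Final answer: 1/(2·√(π))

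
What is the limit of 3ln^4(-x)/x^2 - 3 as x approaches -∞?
The quotient is an ∞/∞ indeterminate form as x → -∞.
Compare growth rates of the dominant terms (exponentials ≫ polynomials ≫ logarithms), or apply L'Hôpital's rule; the quotient → 0.
Adding the constant: 0 - 3 = -3. Limit = -3.

Final answer: -3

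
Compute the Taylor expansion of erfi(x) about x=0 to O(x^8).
x^7/(21·√(π)) + x^5/(5·√(π)) + 2·x^3/(3·√(π)) + 2·x/√(π)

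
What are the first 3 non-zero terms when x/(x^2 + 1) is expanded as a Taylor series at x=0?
x^5 - x^3 + x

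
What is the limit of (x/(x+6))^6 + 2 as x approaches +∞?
As x → +∞: x/(x+6) = 1/(1 + 6/x) → 1, and the 6th power of a limit-1 base also → 1; with the additive constant, 1 + 2 = 3.
Limit = 3.

Final answer: 3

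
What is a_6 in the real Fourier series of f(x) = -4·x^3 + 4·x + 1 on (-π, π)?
a_6 = (1/π) ∫_{-π}^{π} f(x)·cos(6x) dx.
Evaluate the integral (use parity and integration by parts as needed): a_6 = 0.

Final answer: 0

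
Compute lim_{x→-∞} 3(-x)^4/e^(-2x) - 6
The quotient is an ∞/∞ indeterminate form as x → -∞.
Compare growth rates of the dominant terms (exponentials ≫ polynomials ≫ logarithms), or apply L'Hôpital's rule; the quotient → 0.
Adding the constant: 0 - 6 = -6. Limit = -6.

Final answer: -6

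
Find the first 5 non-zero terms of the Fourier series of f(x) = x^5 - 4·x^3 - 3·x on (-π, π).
(-48·π^2 + 2·π^4 + 282)·sin(x) + (-π^4 - 21/2 + 9·π^2)·sin(2·x) + (-112·π^2/27 + 62/81 + 2·π^4/3)·sin(3·x) + (-π^4/2 + 33/64 + 21·π^2/8)·sin(4·x) + (-48·π^2/25 - 462/625 + 2·π^4/5)·sin(5·x)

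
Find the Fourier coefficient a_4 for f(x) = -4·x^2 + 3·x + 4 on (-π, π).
a_4 = (1/π) ∫_{-π}^{π} f(x)·cos(4x) dx.
Evaluate the integral (use parity and integration by parts as needed): a_4 = -1.

Final answer: -1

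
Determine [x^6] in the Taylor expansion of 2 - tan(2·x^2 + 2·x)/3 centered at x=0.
Expand to order 6: 2 - tan(2·x^2 + 2·x)/3 = -8·x^6 - 184·x^5/45 - 8·x^4/3 - 8·x^3/9 - 2·x^2/3 - 2·x/3 + 2 + O(x^7).
The coefficient of x^6 is -8.

Final answer: -8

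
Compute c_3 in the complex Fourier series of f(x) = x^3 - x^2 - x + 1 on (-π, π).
Compute the real Fourier coefficients first: a_3 = 4/9, b_3 = -10/9 + 2·π^2/3.
Then c_3 = (a_3 − i·b_3)/2 = 2/9 - i·π^2/3 + 5·i/9.

Final answer: 2/9 - i·π^2/3 + 5·i/9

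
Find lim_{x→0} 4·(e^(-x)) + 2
Direct substitution at x = 0 gives 6.

Final answer: 6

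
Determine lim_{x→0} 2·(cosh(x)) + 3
Direct substitution at x = 0 gives 5.

Final answer: 5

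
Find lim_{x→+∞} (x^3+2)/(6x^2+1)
This is an ∞/∞ indeterminate form as x → +∞.
Divide numerator and denominator by x^3 and let the lower-order terms vanish; the numerator's degree 3 exceeds the denominator's degree 2, so the quotient diverges.
Limit = ∞.

Final answer: ∞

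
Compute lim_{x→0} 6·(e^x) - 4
Direct substitution at x = 0 gives 2.

Final answer: 2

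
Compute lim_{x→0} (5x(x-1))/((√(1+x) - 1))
Both numerator and denominator → 0 as x → 0; this is a 0/0 indeterminate form.
Expand each to leading order near x = 0: numerator ~ -5·x, denominator ~ x/2.
The limit of the ratio is -10.

Final answer: -10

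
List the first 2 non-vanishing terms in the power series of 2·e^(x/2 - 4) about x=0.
x·e^(-4) + 2·e^(-4)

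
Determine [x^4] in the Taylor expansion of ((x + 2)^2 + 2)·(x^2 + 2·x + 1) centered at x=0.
Expand to order 4: ((x + 2)^2 + 2)·(x^2 + 2·x + 1) = x^4 + 6·x^3 + 15·x^2 + 16·x + 6 + O(x^5).
The coefficient of x^4 is 1.

Final answer: 1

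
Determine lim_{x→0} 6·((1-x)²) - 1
Direct substitution at x = 0 gives 5.

Final answer: 5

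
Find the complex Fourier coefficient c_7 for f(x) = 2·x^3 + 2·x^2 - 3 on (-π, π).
Compute the real Fourier coefficients first: a_7 = -8/49, b_7 = -24/343 + 4·π^2/7.
Then c_7 = (a_7 − i·b_7)/2 = -4/49 - 2·i·π^2/7 + 12·i/343.

Final answer: -4/49 - 2·i·π^2/7 + 12·i/343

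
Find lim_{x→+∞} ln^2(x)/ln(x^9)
This is an ∞/∞ indeterminate form as x → +∞.
Write ln(x^9) = 9·ln(x), reducing the quotient to ln(x)/9 → ∞.
Limit = ∞.

Final answer: ∞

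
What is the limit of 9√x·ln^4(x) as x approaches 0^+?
This is a 0·∞ indeterminate form at x → 0⁺.
Rewrite the product as 9·ln^4(x) / x^(-1/2) and apply L'Hôpital, or use the standard hierarchy x^(-1/2) ≫ |ln x|^4 as x → 0⁺.
The indeterminate product → 0, so the limit = 0.

Final answer: 0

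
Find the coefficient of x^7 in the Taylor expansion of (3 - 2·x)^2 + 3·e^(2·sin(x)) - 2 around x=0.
Expand to order 7: (3 - 2·x)^2 + 3·e^(2·sin(x)) - 2 = -19·x^7/120 - 4·x^6/5 - 23·x^5/20 + 3·x^3 + 10·x^2 - 6·x + 10 + O(x^8).
The coefficient of x^7 is -19/120.

Final answer: -19/120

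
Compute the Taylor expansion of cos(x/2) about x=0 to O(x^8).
-x^6/46080 + x^4/384 - x^2/8 + 1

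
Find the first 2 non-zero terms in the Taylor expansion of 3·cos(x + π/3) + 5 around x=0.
-3·√(3)·x/2 + 13/2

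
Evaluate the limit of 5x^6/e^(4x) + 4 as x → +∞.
The quotient is an ∞/∞ indeterminate form as x → +∞.
The exponential denominator e^(4x) dominates the polynomial numerator (e^x ≫ x^6 as x → ∞), so the quotient → 0.
Adding the constant: 0 + 4 = 4. Limit = 4.

Final answer: 4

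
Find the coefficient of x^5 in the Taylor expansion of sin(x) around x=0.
Expand to order 5: sin(x) = x^5/120 - x^3/6 + x + O(x^6).
The coefficient of x^5 is 1/120.

Final answer: 1/120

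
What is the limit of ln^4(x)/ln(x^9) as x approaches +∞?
This is an ∞/∞ indeterminate form as x → +∞.
Write ln(x^9) = 9·ln(x), reducing the quotient to ln^3(x)/9 → ∞.
Limit = ∞.

Final answer: ∞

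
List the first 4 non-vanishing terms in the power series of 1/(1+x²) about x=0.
-x^6 + x^4 - x^2 + 1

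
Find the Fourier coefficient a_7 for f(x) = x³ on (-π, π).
a_7 = (1/π) ∫_{-π}^{π} f(x)·cos(7x) dx.
Evaluate the integral (use parity and integration by parts as needed): a_7 = 0.

Final answer: 0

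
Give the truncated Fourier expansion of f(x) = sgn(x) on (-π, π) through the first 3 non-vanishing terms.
4·sin(x)/π + 4·sin(3·x)/(3·π) + 4·sin(5·x)/(5·π)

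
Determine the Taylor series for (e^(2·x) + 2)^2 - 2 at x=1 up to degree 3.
2 + 4·e^(2) + e^(4) + (8·e^(2) + 4·e^(4))·(x - 1) + (8·e^(2) + 8·e^(4))·(x - 1)^2 + (16·e^(2)/3 + 32·e^(4)/3)·(x - 1)^3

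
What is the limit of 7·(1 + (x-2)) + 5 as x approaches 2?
Direct substitution at x = 2 gives 12.

Final answer: 12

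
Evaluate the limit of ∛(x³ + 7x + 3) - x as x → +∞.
This is an ∞ − ∞ indeterminate form.
Multiply by (A² + AB + B²)/(A² + AB + B²) where A = ∛(x³+7x + 3), B = x to use A³ − B³ = (A−B)(A²+AB+B²); the x³ terms cancel, leaving (7x + 3)/(A²+AB+B²) with denominator ~ 3x², so the limit is 0.
Limit = 0.

Final answer: 0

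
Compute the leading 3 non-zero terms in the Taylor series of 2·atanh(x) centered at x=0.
2·x^5/5 + 2·x^3/3 + 2·x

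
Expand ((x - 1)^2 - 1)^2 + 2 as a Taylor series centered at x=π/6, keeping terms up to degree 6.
-π^3/54 + π^4/1296 + π^2/9 + 2 + (-π^2/3 + π^3/54 + 4·π/3)·(x - π/6) + (-2·π + π^2/6 + 4)·(x - π/6)^2 + (-4 + 2·π/3)·(x - π/6)^3 + (x - π/6)^4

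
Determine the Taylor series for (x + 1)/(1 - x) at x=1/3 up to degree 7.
2 + 9·(x - 1/3)/2 + 27·(x - 1/3)^2/4 + 81·(x - 1/3)^3/8 + 243·(x - 1/3)^4/16 + 729·(x - 1/3)^5/32 + 2187·(x - 1/3)^6/64 + 6561·(x - 1/3)^7/128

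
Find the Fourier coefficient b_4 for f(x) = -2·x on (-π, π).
b_4 = (1/π) ∫_{-π}^{π} f(x)·sin(4x) dx.
Evaluate the integral (use parity and integration by parts as needed): b_4 = 1.

Final answer: 1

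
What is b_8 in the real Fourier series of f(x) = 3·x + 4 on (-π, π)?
b_8 = (1/π) ∫_{-π}^{π} f(x)·sin(8x) dx.
Evaluate the integral (use parity and integration by parts as needed): b_8 = -3/4.

Final answer: -3/4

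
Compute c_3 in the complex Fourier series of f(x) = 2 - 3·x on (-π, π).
Compute the real Fourier coefficients first: a_3 = 0, b_3 = -2.
Then c_3 = (a_3 − i·b_3)/2 = i.

Final answer: i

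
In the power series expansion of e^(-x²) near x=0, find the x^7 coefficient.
Expand to order 7: e^(-x²) = -x^6/6 + x^4/2 - x^2 + 1 + O(x^8).
The coefficient of x^7 is 0.

Final answer: 0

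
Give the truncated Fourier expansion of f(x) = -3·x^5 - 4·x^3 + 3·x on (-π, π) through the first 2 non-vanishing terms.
(-666 - 6·π^4 + 112·π^2)·sin(x) + (-11·π^2 + 27/2 + 3·π^4)·sin(2·x)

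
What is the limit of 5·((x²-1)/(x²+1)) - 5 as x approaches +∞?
Evaluate the dominant behaviour as x → +∞; each term tends to a finite value or vanishes.
Limit = 0.

Final answer: 0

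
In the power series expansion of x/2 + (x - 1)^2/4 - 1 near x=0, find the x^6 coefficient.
Expand to order 6: x/2 + (x - 1)^2/4 - 1 = x^2/4 - 3/4 + O(x^7).
The coefficient of x^6 is 0.

Final answer: 0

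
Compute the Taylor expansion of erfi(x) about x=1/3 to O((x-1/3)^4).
erfi(1/3) + 2·e^(1/9)·(x - 1/3)/√(π) + 2·e^(1/9)·(x - 1/3)^2/(3·√(π)) + 22·e^(1/9)·(x - 1/3)^3/(27·√(π))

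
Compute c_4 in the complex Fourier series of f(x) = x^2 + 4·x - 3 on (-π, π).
Compute the real Fourier coefficients first: a_4 = 1/4, b_4 = -2.
Then c_4 = (a_4 − i·b_4)/2 = 1/8 + i.

Final answer: 1/8 + i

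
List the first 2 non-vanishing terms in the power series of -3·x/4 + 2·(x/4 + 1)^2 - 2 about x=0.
x^2/8 + x/4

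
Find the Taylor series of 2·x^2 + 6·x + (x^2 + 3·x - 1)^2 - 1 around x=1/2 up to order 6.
49/16 + 14·(x - 1/2) + 39·(x - 1/2)^2/2 + 8·(x - 1/2)^3 + (x - 1/2)^4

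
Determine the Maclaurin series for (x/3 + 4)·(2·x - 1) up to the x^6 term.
2·x^2/3 + 23·x/3 - 4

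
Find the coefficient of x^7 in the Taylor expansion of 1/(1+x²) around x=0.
Expand to order 7: 1/(1+x²) = -x^6 + x^4 - x^2 + 1 + O(x^8).
The coefficient of x^7 is 0.

Final answer: 0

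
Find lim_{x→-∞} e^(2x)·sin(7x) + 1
Evaluate the dominant behaviour as x → -∞; each term tends to a finite value or vanishes.
Limit = 1.

Final answer: 1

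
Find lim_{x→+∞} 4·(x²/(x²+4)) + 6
Evaluate the dominant behaviour as x → +∞; each term tends to a finite value or vanishes.
Limit = 10.

Final answer: 10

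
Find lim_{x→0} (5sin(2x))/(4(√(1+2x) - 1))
Both numerator and denominator → 0 as x → 0; this is a 0/0 indeterminate form.
Expand each to leading order near x = 0: numerator ~ 10·x, denominator ~ 4·x.
The limit of the ratio is 5/2.

Final answer: 5/2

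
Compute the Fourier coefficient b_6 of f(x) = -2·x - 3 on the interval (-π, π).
b_6 = (1/π) ∫_{-π}^{π} f(x)·sin(6x) dx.
Evaluate the integral (use parity and integration by parts as needed): b_6 = 2/3.

Final answer: 2/3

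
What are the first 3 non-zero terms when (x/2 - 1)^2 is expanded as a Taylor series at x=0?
x^2/4 - x + 1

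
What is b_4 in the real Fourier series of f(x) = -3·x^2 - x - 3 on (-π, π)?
b_4 = (1/π) ∫_{-π}^{π} f(x)·sin(4x) dx.
Evaluate the integral (use parity and integration by parts as needed): b_4 = 1/2.

Final answer: 1/2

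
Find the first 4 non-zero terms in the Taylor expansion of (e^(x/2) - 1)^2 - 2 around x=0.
7·x^4/192 + x^3/8 + x^2/4 - 2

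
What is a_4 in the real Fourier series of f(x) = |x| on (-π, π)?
a_4 = (1/π) ∫_{-π}^{π} f(x)·cos(4x) dx.
Evaluate the integral (use parity and integration by parts as needed): a_4 = 0.

Final answer: 0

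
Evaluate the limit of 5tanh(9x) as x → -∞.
Evaluate the dominant behaviour as x → -∞; each term tends to a finite value or vanishes.
Limit = -5.

Final answer: -5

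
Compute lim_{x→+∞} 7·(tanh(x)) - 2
Evaluate the dominant behaviour as x → +∞; each term tends to a finite value or vanishes.
Limit = 5.

Final answer: 5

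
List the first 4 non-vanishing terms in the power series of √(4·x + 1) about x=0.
4·x^3 - 2·x^2 + 2·x + 1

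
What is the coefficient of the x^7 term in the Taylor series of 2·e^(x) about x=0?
Expand to order 7: 2·e^(x) = x^7/2520 + x^6/360 + x^5/60 + x^4/12 + x^3/3 + x^2 + 2·x + 2 + O(x^8).
The coefficient of x^7 is 1/2520.

Final answer: 1/2520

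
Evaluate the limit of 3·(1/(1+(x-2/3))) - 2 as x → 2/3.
Direct substitution at x = 2/3 gives 1.

Final answer: 1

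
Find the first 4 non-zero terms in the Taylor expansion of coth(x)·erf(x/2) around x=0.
229·x^6/(40320·√(π)) - 7·x^4/(160·√(π)) + x^2/(4·√(π)) + 1/√(π)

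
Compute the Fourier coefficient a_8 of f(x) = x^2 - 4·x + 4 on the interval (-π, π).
a_8 = (1/π) ∫_{-π}^{π} f(x)·cos(8x) dx.
Evaluate the integral (use parity and integration by parts as needed): a_8 = 1/16.

Final answer: 1/16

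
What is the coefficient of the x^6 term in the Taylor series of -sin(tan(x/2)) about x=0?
Expand to order 6: -sin(tan(x/2)) = x^5/1280 - x^3/48 - x/2 + O(x^7).
The coefficient of x^6 is 0.

Final answer: 0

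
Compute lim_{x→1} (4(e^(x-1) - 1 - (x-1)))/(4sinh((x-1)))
Both numerator and denominator → 0 as x → 1; this is a 0/0 indeterminate form.
Expand each to leading order near x = 1: numerator ~ 2·(x - 1)^2, denominator ~ 4·(x - 1).
The limit of the ratio is 0.

Final answer: 0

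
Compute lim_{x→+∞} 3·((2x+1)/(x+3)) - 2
Evaluate the dominant behaviour as x → +∞; each term tends to a finite value or vanishes.
Limit = 4.

Final answer: 4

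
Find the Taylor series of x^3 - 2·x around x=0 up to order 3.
x^3 - 2·x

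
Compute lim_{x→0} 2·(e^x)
Direct substitution at x = 0 gives 2.

Final answer: 2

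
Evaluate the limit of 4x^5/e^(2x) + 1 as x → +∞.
The quotient is an ∞/∞ indeterminate form as x → +∞.
The exponential denominator e^(2x) dominates the polynomial numerator (e^x ≫ x^5 as x → ∞), so the quotient → 0.
Adding the constant: 0 + 1 = 1. Limit = 1.

Final answer: 1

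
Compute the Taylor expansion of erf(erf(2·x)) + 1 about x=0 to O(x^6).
x^5·(64/(5·π) + 1024/(5·π^3) + 512/(3·π^2)) + x^3·(-128/(3·π^2) - 32/(3·π)) + 8·x/π + 1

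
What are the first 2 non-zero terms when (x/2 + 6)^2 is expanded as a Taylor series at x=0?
6·x + 36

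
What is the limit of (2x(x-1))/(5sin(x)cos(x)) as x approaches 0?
Both numerator and denominator → 0 as x → 0; this is a 0/0 indeterminate form.
Expand each to leading order near x = 0: numerator ~ -2·x, denominator ~ 5·x.
The limit of the ratio is -2/5.

Final answer: -2/5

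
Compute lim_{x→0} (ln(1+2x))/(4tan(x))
Both numerator and denominator → 0 as x → 0; this is a 0/0 indeterminate form.
Expand each to leading order near x = 0: numerator ~ 2·x, denominator ~ 4·x.
The limit of the ratio is 1/2.

Final answer: 1/2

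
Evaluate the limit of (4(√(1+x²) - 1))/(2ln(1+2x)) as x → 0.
Both numerator and denominator → 0 as x → 0; this is a 0/0 indeterminate form.
Expand each to leading order near x = 0: numerator ~ 2·x^2, denominator ~ 4·x.
The limit of the ratio is 0.

Final answer: 0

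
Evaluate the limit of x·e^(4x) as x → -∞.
This is a 0·∞ indeterminate form at x → -∞.
Rewrite the product as x / e^(-4x) (an ∞/∞ form) and apply L'Hôpital, or use the standard hierarchy e^(4|x|) ≫ |x| as x → -∞.
The indeterminate product → 0, so the limit = 0.

Final answer: 0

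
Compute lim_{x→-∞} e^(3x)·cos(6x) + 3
Evaluate the dominant behaviour as x → -∞; each term tends to a finite value or vanishes.
Limit = 3.

Final answer: 3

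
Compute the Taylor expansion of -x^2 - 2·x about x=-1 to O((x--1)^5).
1 - (x + 1)^2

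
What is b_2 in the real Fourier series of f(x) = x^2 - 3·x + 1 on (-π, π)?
b_2 = (1/π) ∫_{-π}^{π} f(x)·sin(2x) dx.
Evaluate the integral (use parity and integration by parts as needed): b_2 = 3.

Final answer: 3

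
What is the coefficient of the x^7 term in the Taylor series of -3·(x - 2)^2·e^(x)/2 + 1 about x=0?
Expand to order 7: -3·(x - 2)^2·e^(x)/2 + 1 = -3·x^7/560 - x^6/48 - x^5/20 + x^3/2 + 3·x^2/2 - 5 + O(x^8).
The coefficient of x^7 is -3/560.

Final answer: -3/560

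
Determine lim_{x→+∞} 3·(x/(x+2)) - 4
Evaluate the dominant behaviour as x → +∞; each term tends to a finite value or vanishes.
Limit = -1.

Final answer: -1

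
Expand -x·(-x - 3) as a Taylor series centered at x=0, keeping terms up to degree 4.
x^2 + 3·x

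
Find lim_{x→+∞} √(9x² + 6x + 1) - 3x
As x → +∞: multiply by the conjugate to get (6x+1)/(√(9x²+6x+1)+3x); the denominator ~ 6x, so the limit is 6/6 = 1.
Limit = 1.

Final answer: 1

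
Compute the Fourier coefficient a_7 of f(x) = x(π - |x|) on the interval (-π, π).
a_7 = (1/π) ∫_{-π}^{π} f(x)·cos(7x) dx.
Evaluate the integral (use parity and integration by parts as needed): a_7 = 0.

Final answer: 0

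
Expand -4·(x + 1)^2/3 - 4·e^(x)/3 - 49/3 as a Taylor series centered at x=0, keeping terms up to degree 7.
-x^7/3780 - x^6/540 - x^5/90 - x^4/18 - 2·x^3/9 - 2·x^2 - 4·x - 19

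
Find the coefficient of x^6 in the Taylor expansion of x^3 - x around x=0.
Expand to order 6: x^3 - x = x^3 - x + O(x^7).
The coefficient of x^6 is 0.

Final answer: 0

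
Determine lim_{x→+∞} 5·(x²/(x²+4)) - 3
Evaluate the dominant behaviour as x → +∞; each term tends to a finite value or vanishes.
Limit = 2.

Final answer: 2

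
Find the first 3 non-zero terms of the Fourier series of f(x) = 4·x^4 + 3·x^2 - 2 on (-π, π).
(180 - 32·π^2)·cos(x) + (-9 + 8·π^2)·cos(2·x) - 2 + π^2 + 4·π^4/5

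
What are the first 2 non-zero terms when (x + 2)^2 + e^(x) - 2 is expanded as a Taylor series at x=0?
5·x + 3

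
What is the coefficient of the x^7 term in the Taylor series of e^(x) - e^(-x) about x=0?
Expand to order 7: e^(x) - e^(-x) = x^7/2520 + x^5/60 + x^3/3 + 2·x + O(x^8).
The coefficient of x^7 is 1/2520.

Final answer: 1/2520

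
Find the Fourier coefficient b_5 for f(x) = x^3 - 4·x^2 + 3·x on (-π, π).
b_5 = (1/π) ∫_{-π}^{π} f(x)·sin(5x) dx.
Evaluate the integral (use parity and integration by parts as needed): b_5 = 138/125 + 2·π^2/5.

Final answer: 138/125 + 2·π^2/5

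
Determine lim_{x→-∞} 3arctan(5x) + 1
Evaluate the dominant behaviour as x → -∞; each term tends to a finite value or vanishes.
Limit = 1 - 3·π/2.

Final answer: 1 - 3·π/2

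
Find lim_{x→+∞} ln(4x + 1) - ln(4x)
This is an ∞ − ∞ indeterminate form.
Combine the logarithms: ln(4x+1) − ln(4x) = ln((4x+1)/(4x)) = ln(1 + 1/(4x)) → ln(1) = 0.
Limit = 0.

Final answer: 0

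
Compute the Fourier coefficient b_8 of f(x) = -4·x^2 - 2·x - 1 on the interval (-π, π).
b_8 = (1/π) ∫_{-π}^{π} f(x)·sin(8x) dx.
Evaluate the integral (use parity and integration by parts as needed): b_8 = 1/2.

Final answer: 1/2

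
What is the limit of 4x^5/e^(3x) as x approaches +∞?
This is an ∞/∞ indeterminate form as x → +∞.
The exponential denominator e^(3x) dominates the polynomial numerator (e^x ≫ x^5 as x → ∞), so the quotient → 0.
Limit = 0.

Final answer: 0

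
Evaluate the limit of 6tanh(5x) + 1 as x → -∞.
Evaluate the dominant behaviour as x → -∞; each term tends to a finite value or vanishes.
Limit = -5.

Final answer: -5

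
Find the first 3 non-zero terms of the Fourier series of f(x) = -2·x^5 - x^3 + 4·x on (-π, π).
(-460 - 4·π^4 + 78·π^2)·sin(x) + (-9·π^2 + 19/2 + 2·π^4)·sin(2·x) + (-4·π^4/3 + 92/81 + 62·π^2/27)·sin(3·x)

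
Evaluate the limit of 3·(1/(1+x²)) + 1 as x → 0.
Direct substitution at x = 0 gives 4.

Final answer: 4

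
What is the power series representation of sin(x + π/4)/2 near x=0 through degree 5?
√(2)·x^5/480 + √(2)·x^4/96 - √(2)·x^3/24 - √(2)·x^2/8 + √(2)·x/4 + √(2)/4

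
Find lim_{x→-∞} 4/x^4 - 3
Evaluate the dominant behaviour as x → -∞; each term tends to a finite value or vanishes.
Limit = -3.

Final answer: -3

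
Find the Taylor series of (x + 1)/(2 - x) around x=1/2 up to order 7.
1 + 4·(x - 1/2)/3 + 8·(x - 1/2)^2/9 + 16·(x - 1/2)^3/27 + 32·(x - 1/2)^4/81 + 64·(x - 1/2)^5/243 + 128·(x - 1/2)^6/729 + 256·(x - 1/2)^7/2187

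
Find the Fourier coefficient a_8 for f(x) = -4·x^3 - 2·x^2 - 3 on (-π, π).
a_8 = (1/π) ∫_{-π}^{π} f(x)·cos(8x) dx.
Evaluate the integral (use parity and integration by parts as needed): a_8 = -1/8.

Final answer: -1/8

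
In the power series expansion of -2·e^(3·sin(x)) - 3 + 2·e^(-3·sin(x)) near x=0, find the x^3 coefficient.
Expand to order 3: -2·e^(3·sin(x)) - 3 + 2·e^(-3·sin(x)) = -16·x^3 - 12·x - 3 + O(x^4).
The coefficient of x^3 is -16.

Final answer: -16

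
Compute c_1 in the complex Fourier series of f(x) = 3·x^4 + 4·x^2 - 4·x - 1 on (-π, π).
Compute the real Fourier coefficients first: a_1 = 128 - 24·π^2, b_1 = -8.
Then c_1 = (a_1 − i·b_1)/2 = -12·π^2 + 64 + 4·i.

Final answer: -12·π^2 + 64 + 4·i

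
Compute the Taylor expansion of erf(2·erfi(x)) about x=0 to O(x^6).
x^5·(-128/(3·π^2) + 4/(5·π) + 1024/(5·π^3)) + x^3·(-128/(3·π^2) + 8/(3·π)) + 8·x/π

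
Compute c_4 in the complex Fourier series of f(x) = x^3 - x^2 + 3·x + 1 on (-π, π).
Compute the real Fourier coefficients first: a_4 = -1/4, b_4 = -π^2/2 - 21/16.
Then c_4 = (a_4 − i·b_4)/2 = -1/8 + 21·i/32 + i·π^2/4.

Final answer: -1/8 + 21·i/32 + i·π^2/4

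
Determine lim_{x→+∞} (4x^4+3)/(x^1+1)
This is an ∞/∞ indeterminate form as x → +∞.
Divide numerator and denominator by x^4 and let the lower-order terms vanish; the numerator's degree 4 exceeds the denominator's degree 1, so the quotient diverges.
Limit = ∞.

Final answer: ∞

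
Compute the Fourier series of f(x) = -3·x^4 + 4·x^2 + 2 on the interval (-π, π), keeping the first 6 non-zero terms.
(-160 + 24·π^2)·cos(x) + (13 - 6·π^2)·cos(2·x) + (-32/9 + 8·π^2/3)·cos(3·x) + (25/16 - 3·π^2/2)·cos(4·x) + (-544/625 + 24·π^2/25)·cos(5·x) - 3·π^4/5 + 2 + 4·π^2/3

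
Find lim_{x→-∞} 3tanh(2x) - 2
Evaluate the dominant behaviour as x → -∞; each term tends to a finite value or vanishes.
Limit = -5.

Final answer: -5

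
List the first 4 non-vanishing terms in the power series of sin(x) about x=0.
-x^7/5040 + x^5/120 - x^3/6 + x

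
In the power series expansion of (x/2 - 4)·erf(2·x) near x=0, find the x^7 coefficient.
Expand to order 7: (x/2 - 4)·erf(2·x) = 512·x^7/(21·√(π)) + 16·x^6/(5·√(π)) - 128·x^5/(5·√(π)) - 8·x^4/(3·√(π)) + 64·x^3/(3·√(π)) + 2·x^2/√(π) - 16·x/√(π) + O(x^8).
The coefficient of x^7 is 512/(21·√(π)).

Final answer: 512/(21·√(π))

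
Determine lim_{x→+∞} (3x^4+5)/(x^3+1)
This is an ∞/∞ indeterminate form as x → +∞.
Divide numerator and denominator by x^4 and let the lower-order terms vanish; the numerator's degree 4 exceeds the denominator's degree 3, so the quotient diverges.
Limit = ∞.

Final answer: ∞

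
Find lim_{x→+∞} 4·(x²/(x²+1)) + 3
Evaluate the dominant behaviour as x → +∞; each term tends to a finite value or vanishes.
Limit = 7.

Final answer: 7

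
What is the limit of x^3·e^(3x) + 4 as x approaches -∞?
The product is a 0·∞ indeterminate form at x → -∞.
Rewrite the product as x^3 / e^(-3x) (an ∞/∞ form) and apply L'Hôpital, or use the standard hierarchy e^(3|x|) ≫ |x^3| as x → -∞.
The indeterminate product → 0, so the limit = 4.

Final answer: 4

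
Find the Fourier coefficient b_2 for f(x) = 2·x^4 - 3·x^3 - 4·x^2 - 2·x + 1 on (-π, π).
b_2 = (1/π) ∫_{-π}^{π} f(x)·sin(2x) dx.
Evaluate the integral (use parity and integration by parts as needed): b_2 = -5/2 + 3·π^2.

Final answer: -5/2 + 3·π^2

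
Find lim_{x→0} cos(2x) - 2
Direct substitution at x = 0 gives -1.

Final answer: -1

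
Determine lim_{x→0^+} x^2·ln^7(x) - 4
The product is a 0·∞ indeterminate form at x → 0⁺.
Rewrite the product as ln^7(x) / x^(-2) and apply L'Hôpital, or use the standard hierarchy x^(-2) ≫ |ln x|^7 as x → 0⁺.
The indeterminate product → 0, so the limit = -4.

Final answer: -4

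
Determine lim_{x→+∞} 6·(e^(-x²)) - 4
Evaluate the dominant behaviour as x → +∞; each term tends to a finite value or vanishes.
Limit = -4.

Final answer: -4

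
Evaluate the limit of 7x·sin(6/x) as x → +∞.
As x → +∞: let u = 6/x → 0⁺; then 7·x·sin(6/x) = 7·6·sin(u)/u → 7·6·1 = 42.
Limit = 42.

Final answer: 42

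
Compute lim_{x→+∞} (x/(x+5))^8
As x → +∞: x/(x+5) = 1/(1 + 5/x) → 1, and the 8th power of a limit-1 base also → 1.
Limit = 1.

Final answer: 1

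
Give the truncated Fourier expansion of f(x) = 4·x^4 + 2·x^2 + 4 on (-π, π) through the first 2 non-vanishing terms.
(184 - 32·π^2)·cos(x) + 4 + 2·π^2/3 + 4·π^4/5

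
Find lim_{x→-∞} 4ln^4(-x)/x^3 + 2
The quotient is an ∞/∞ indeterminate form as x → -∞.
Compare growth rates of the dominant terms (exponentials ≫ polynomials ≫ logarithms), or apply L'Hôpital's rule; the quotient → 0.
Adding the constant: 0 + 2 = 2. Limit = 2.

Final answer: 2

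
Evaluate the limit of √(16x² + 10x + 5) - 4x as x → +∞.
As x → +∞: multiply by the conjugate to get (10x+5)/(√(16x²+10x+5)+4x); the denominator ~ 8x, so the limit is 10/8 = 5/4.
Limit = 5/4.

Final answer: 5/4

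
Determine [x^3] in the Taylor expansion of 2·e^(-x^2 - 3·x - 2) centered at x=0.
Expand to order 3: 2·e^(-x^2 - 3·x - 2) = -3·x^3·e^(-2) + 7·x^2·e^(-2) - 6·x·e^(-2) + 2·e^(-2) + O(x^4).
The coefficient of x^3 is -3·e^(-2).

Final answer: -3·e^(-2)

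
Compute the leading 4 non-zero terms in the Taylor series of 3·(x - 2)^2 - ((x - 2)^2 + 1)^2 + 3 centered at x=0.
8·x^3 - 23·x^2 + 28·x - 10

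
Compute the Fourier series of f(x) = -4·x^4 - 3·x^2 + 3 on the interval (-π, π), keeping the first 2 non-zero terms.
(-180 + 32·π^2)·cos(x) - 4·π^4/5 - π^2 + 3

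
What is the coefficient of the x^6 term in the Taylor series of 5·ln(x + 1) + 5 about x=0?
Expand to order 6: 5·ln(x + 1) + 5 = -5·x^6/6 + x^5 - 5·x^4/4 + 5·x^3/3 - 5·x^2/2 + 5·x + 5 + O(x^7).
The coefficient of x^6 is -5/6.

Final answer: -5/6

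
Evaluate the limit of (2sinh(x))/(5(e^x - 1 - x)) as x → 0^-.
Both numerator and denominator → 0 as x → 0^-; this is a 0/0 indeterminate form.
Expand each to leading order near x = 0: numerator ~ 2·x, denominator ~ 5·x^2/2.
The limit of the ratio is -∞.

Final answer: -∞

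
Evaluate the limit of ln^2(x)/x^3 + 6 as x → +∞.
The quotient is an ∞/∞ indeterminate form as x → +∞.
The polynomial denominator x^3 dominates the logarithmic numerator (any positive power of x ≫ ln^2(x) as x → ∞), so the quotient → 0.
Adding the constant: 0 + 6 = 6. Limit = 6.

Final answer: 6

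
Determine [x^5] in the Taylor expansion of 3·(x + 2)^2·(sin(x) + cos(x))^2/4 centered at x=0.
Expand to order 5: 3·(x + 2)^2·(sin(x) + cos(x))^2/4 = -x^5/5 - 4·x^4 - 5·x^3/2 + 27·x^2/4 + 9·x + 3 + O(x^6).
The coefficient of x^5 is -1/5.

Final answer: -1/5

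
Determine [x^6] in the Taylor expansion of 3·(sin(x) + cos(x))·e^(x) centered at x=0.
Expand to order 6: 3·(sin(x) + cos(x))·e^(x) = -x^6/30 - x^5/5 - x^4/2 + 3·x^2 + 6·x + 3 + O(x^7).
The coefficient of x^6 is -1/30.

Final answer: -1/30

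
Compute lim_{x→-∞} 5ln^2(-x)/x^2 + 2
The quotient is an ∞/∞ indeterminate form as x → -∞.
Compare growth rates of the dominant terms (exponentials ≫ polynomials ≫ logarithms), or apply L'Hôpital's rule; the quotient → 0.
Adding the constant: 0 + 2 = 2. Limit = 2.

Final answer: 2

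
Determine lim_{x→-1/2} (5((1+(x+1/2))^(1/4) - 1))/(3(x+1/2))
Both numerator and denominator → 0 as x → -1/2; this is a 0/0 indeterminate form.
Expand each to leading order near x = -1/2: numerator ~ 5·(x + 1/2)/4, denominator ~ 3·(x + 1/2).
The limit of the ratio is 5/12.

Final answer: 5/12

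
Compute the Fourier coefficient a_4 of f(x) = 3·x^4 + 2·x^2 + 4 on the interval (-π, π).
a_4 = (1/π) ∫_{-π}^{π} f(x)·cos(4x) dx.
Evaluate the integral (use parity and integration by parts as needed): a_4 = -1/16 + 3·π^2/2.

Final answer: -1/16 + 3·π^2/2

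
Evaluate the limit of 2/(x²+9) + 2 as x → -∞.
Evaluate the dominant behaviour as x → -∞; each term tends to a finite value or vanishes.
Limit = 2.

Final answer: 2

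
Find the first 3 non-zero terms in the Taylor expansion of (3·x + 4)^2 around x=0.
9·x^2 + 24·x + 16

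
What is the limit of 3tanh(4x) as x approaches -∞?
Evaluate the dominant behaviour as x → -∞; each term tends to a finite value or vanishes.
Limit = -3.

Final answer: -3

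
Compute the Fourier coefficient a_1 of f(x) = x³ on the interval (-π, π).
a_1 = (1/π) ∫_{-π}^{π} f(x)·cos(1x) dx.
Evaluate the integral (use parity and integration by parts as needed): a_1 = 0.

Final answer: 0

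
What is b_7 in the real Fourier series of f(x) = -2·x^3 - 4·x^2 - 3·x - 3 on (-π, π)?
b_7 = (1/π) ∫_{-π}^{π} f(x)·sin(7x) dx.
Evaluate the integral (use parity and integration by parts as needed): b_7 = -4·π^2/7 - 270/343.

Final answer: -4·π^2/7 - 270/343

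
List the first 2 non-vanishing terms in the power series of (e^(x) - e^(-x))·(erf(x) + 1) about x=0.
4·x^2/√(π) + 2·x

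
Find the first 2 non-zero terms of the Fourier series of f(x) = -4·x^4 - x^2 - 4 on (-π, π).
(-188 + 32·π^2)·cos(x) - 4·π^4/5 - 4 - π^2/3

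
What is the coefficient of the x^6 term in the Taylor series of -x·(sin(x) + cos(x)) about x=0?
Expand to order 6: -x·(sin(x) + cos(x)) = -x^6/120 - x^5/24 + x^4/6 + x^3/2 - x^2 - x + O(x^7).
The coefficient of x^6 is -1/120.

Final answer: -1/120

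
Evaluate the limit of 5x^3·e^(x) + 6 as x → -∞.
The product is a 0·∞ indeterminate form at x → -∞.
Rewrite the product as 5x^3 / e^(-x) (an ∞/∞ form) and apply L'Hôpital, or use the standard hierarchy e^(|x|) ≫ |x^3| as x → -∞.
The indeterminate product → 0, so the limit = 6.

Final answer: 6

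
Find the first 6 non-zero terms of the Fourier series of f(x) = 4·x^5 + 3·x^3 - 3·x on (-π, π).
(-154·π^2 + 8·π^4 + 918)·sin(x) + (-4·π^4 - 45/2 + 17·π^2)·sin(2·x) + (-106·π^2/27 + 50/81 + 8·π^4/3)·sin(3·x) + (-2·π^4 + 9/8 + π^2)·sin(4·x) + (-738/625 - 2·π^2/25 + 8·π^4/5)·sin(5·x) + (-4·π^4/3 - 7·π^2/27 + 169/162)·sin(6·x)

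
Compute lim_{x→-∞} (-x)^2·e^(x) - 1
The product is a 0·∞ indeterminate form at x → -∞.
Rewrite the product as (-x)^2 / e^(-x) (an ∞/∞ form) and apply L'Hôpital, or use the standard hierarchy e^(|x|) ≫ |(-x)^2| as x → -∞.
The indeterminate product → 0, so the limit = -1.

Final answer: -1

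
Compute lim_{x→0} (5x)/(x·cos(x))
Both numerator and denominator → 0 as x → 0; this is a 0/0 indeterminate form.
Expand each to leading order near x = 0: numerator ~ 5·x, denominator ~ x.
The limit of the ratio is 5.

Final answer: 5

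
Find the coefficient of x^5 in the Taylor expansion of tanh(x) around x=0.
Expand to order 5: tanh(x) = 2·x^5/15 - x^3/3 + x + O(x^6).
The coefficient of x^5 is 2/15.

Final answer: 2/15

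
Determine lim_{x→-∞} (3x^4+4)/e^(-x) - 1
The quotient is an ∞/∞ indeterminate form as x → -∞.
Compare growth rates of the dominant terms (exponentials ≫ polynomials ≫ logarithms), or apply L'Hôpital's rule; the quotient → 0.
Adding the constant: 0 - 1 = -1. Limit = -1.

Final answer: -1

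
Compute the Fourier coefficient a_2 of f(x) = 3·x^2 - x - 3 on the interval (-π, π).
a_2 = (1/π) ∫_{-π}^{π} f(x)·cos(2x) dx.
Evaluate the integral (use parity and integration by parts as needed): a_2 = 3.

Final answer: 3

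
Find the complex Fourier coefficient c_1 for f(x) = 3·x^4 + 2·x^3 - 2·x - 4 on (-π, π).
Compute the real Fourier coefficients first: a_1 = 144 - 24·π^2, b_1 = -28 + 4·π^2.
Then c_1 = (a_1 − i·b_1)/2 = -12·π^2 + 72 - 2·i·π^2 + 14·i.

Final answer: -12·π^2 + 72 - 2·i·π^2 + 14·i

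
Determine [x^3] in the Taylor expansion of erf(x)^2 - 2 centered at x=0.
Expand to order 3: erf(x)^2 - 2 = 4·x^2/π - 2 + O(x^4).
The coefficient of x^3 is 0.

Final answer: 0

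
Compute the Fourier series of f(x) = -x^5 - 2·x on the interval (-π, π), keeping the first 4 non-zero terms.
(-244 - 2·π^4 + 40·π^2)·sin(x) + (-5·π^2 + 19/2 + π^4)·sin(2·x) + (-2·π^4/3 - 188/81 + 40·π^2/27)·sin(3·x) + (-5·π^2/8 + 79/64 + π^4/2)·sin(4·x)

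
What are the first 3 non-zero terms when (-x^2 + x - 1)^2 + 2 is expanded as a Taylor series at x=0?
3·x^2 - 2·x + 3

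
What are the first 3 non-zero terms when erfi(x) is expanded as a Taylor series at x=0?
x^5/(5·√(π)) + 2·x^3/(3·√(π)) + 2·x/√(π)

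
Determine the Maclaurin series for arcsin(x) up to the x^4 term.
x^3/6 + x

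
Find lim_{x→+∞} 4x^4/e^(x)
This is an ∞/∞ indeterminate form as x → +∞.
The exponential denominator e^(x) dominates the polynomial numerator (e^x ≫ x^4 as x → ∞), so the quotient → 0.
Limit = 0.

Final answer: 0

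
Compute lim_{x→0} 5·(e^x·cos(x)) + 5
Direct substitution at x = 0 gives 10.

Final answer: 10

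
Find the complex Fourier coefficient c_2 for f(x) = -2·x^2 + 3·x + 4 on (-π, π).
Compute the real Fourier coefficients first: a_2 = -2, b_2 = -3.
Then c_2 = (a_2 − i·b_2)/2 = -1 + 3·i/2.

Final answer: -1 + 3·i/2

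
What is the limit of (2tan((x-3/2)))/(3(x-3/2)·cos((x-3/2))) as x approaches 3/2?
Both numerator and denominator → 0 as x → 3/2; this is a 0/0 indeterminate form.
Expand each to leading order near x = 3/2: numerator ~ 2·(x - 3/2), denominator ~ 3·(x - 3/2).
The limit of the ratio is 2/3.

Final answer: 2/3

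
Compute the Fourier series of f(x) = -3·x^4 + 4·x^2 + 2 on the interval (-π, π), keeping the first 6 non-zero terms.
(-160 + 24·π^2)·cos(x) + (13 - 6·π^2)·cos(2·x) + (-32/9 + 8·π^2/3)·cos(3·x) + (25/16 - 3·π^2/2)·cos(4·x) + (-544/625 + 24·π^2/25)·cos(5·x) - 3·π^4/5 + 2 + 4·π^2/3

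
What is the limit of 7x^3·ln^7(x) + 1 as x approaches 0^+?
The product is a 0·∞ indeterminate form at x → 0⁺.
Rewrite the product as 7·ln^7(x) / x^(-3) and apply L'Hôpital, or use the standard hierarchy x^(-3) ≫ |ln x|^7 as x → 0⁺.
The indeterminate product → 0, so the limit = 1.

Final answer: 1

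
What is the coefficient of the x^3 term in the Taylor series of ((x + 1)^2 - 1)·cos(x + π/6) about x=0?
Expand to order 3: ((x + 1)^2 - 1)·cos(x + π/6) = x^3·(-√(3)/2 - 1/2) + x^2·(-1 + √(3)/2) + √(3)·x + O(x^4).
The coefficient of x^3 is -√(3)/2 - 1/2.

Final answer: -√(3)/2 - 1/2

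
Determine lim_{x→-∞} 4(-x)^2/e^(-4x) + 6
The quotient is an ∞/∞ indeterminate form as x → -∞.
Compare growth rates of the dominant terms (exponentials ≫ polynomials ≫ logarithms), or apply L'Hôpital's rule; the quotient → 0.
Adding the constant: 0 + 6 = 6. Limit = 6.

Final answer: 6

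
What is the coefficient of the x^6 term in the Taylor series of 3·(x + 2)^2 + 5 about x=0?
Expand to order 6: 3·(x + 2)^2 + 5 = 3·x^2 + 12·x + 17 + O(x^7).
The coefficient of x^6 is 0.

Final answer: 0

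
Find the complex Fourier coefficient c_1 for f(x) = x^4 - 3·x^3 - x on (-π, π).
Compute the real Fourier coefficients first: a_1 = 48 - 8·π^2, b_1 = 34 - 6·π^2.
Then c_1 = (a_1 − i·b_1)/2 = -4·π^2 + 24 - 17·i + 3·i·π^2.

Final answer: -4·π^2 + 24 - 17·i + 3·i·π^2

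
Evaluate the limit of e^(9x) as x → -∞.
Evaluate the dominant behaviour as x → -∞; each term tends to a finite value or vanishes.
Limit = 0.

Final answer: 0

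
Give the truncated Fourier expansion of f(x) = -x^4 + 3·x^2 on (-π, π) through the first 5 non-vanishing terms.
(-60 + 8·π^2)·cos(x) + (6 - 2·π^2)·cos(2·x) + (-52/27 + 8·π^2/9)·cos(3·x) + (15/16 - π^2/2)·cos(4·x) - π^4/5 + π^2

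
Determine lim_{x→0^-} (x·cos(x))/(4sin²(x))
Both numerator and denominator → 0 as x → 0^-; this is a 0/0 indeterminate form.
Expand each to leading order near x = 0: numerator ~ x, denominator ~ 4·x^2.
The limit of the ratio is -∞.

Final answer: -∞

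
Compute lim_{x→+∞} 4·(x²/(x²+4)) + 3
Evaluate the dominant behaviour as x → +∞; each term tends to a finite value or vanishes.
Limit = 7.

Final answer: 7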